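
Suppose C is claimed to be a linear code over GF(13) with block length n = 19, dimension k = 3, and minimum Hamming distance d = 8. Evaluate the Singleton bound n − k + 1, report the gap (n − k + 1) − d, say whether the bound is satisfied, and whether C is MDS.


Singleton RHS = n − k + 1 = 17, slack = 9, bound satisfied, not MDS.

Singleton bound: d ≤ n − k + 1.
Here n = 19, k = 3, so n − k + 1 = 17.
Given d = 8, check d ≤ 17: YES.
Slack = (n − k + 1) − d = 9.
The code is NOT MDS (slack = 9 > 0).
Description: the claimed parameters are [19, 3, 8]_13; such a code would be non-MDS.


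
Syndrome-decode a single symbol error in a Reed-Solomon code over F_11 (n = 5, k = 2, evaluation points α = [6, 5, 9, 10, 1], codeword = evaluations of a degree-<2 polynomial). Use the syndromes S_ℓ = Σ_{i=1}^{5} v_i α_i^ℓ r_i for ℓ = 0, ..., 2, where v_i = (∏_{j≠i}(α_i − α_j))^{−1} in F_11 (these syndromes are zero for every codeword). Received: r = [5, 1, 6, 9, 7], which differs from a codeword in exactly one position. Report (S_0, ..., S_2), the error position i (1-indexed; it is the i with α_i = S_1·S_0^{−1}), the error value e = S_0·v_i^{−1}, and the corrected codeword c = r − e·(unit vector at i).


S = (8, 3, 8), error at position 4, error magnitude e = 10, c = [5, 1, 6, 10, 7].

Step 1: column multipliers v_i = (∏_{j≠i}(α_i − α_j))^{−1} mod 11.
  i = 1 (α = 6): (6−5)(6−9)(6−10)(6−1) = 1·(−3)·(−4)·5 = 60 ≡ 5, so v_1 = 5^{−1} = 9 (mod 11).
  i = 2 (α = 5): (5−6)(5−9)(5−10)(5−1) = (−1)·(−4)·(−5)·4 = −80 ≡ 8, so v_2 = 8^{−1} = 7 (mod 11).
  i = 3 (α = 9): (9−6)(9−5)(9−10)(9−1) = 3·4·(−1)·8 = −96 ≡ 3, so v_3 = 3^{−1} = 4 (mod 11).
  i = 4 (α = 10): (10−6)(10−5)(10−9)(10−1) = 4·5·1·9 = 180 ≡ 4, so v_4 = 4^{−1} = 3 (mod 11).
  i = 5 (α = 1): (1−6)(1−5)(1−9)(1−10) = (−5)·(−4)·(−8)·(−9) = 1440 ≡ 10, so v_5 = 10^{−1} = 10 (mod 11).
  v = [9, 7, 4, 3, 10].
Step 2: syndromes of r = [5, 1, 6, 9, 7] (all sums mod 11).
  S_0 = Σ v_i r_i = 9·5 + 7·1 + 4·6 + 3·9 + 10·7 = 173 ≡ 8.
  S_1 = Σ v_i α_i r_i = 9·6·5 + 7·5·1 + 4·9·6 + 3·10·9 + 10·1·7 = 861 ≡ 3.
  α_i^2 mod 11 = [3, 3, 4, 1, 1].
  S_2 = Σ v_i α_i^2 r_i = 9·3·5 + 7·3·1 + 4·4·6 + 3·1·9 + 10·1·7 = 349 ≡ 8.
  S = (8, 3, 8) ≠ 0, so r is not a codeword (an error is present).
Step 3: locate the error. For a single error e at position i, S_ℓ = v_i·e·α_i^ℓ, so α_err = S_1/S_0.
  S_0^{−1} = 8^{−1} = 7 (mod 11), so α_err = 3·7 = 21 ≡ 10 = α_4. Error position i = 4.
  Consistency check: S_2/S_1 = 8·4 = 32 ≡ 10 = α_err ✓ (single-error assumption holds).
Step 4: error magnitude e = S_0/v_4 = S_0·∏_{j≠4}(α_4 − α_j) = 8·4 = 32 ≡ 10 (mod 11).
Step 5: correct position 4: c_4 = r_4 − e = 9 − 10 ≡ 10 (mod 11). Hence c = [5, 1, 6, 10, 7].
  Check: interpolating c through the α_i gives m(x) = 3 + 4·x (degree < 2) with m(α_i) = c_i for every i, so c is indeed a codeword.


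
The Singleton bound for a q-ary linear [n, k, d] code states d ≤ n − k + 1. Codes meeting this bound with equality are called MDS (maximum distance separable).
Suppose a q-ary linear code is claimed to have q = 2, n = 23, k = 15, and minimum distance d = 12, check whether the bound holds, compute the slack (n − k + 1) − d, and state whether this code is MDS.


Singleton RHS = n − k + 1 = 9, slack = -3, bound violated (no such code; not MDS).

Singleton bound: d ≤ n − k + 1.
Here n = 23, k = 15, so n − k + 1 = 9.
Given d = 12, check d ≤ 9: NO.
Slack = (n − k + 1) − d = -3.
The slack is negative: d = 12 exceeds n − k + 1 = 9 by 3, so the Singleton bound is violated and no linear [23, 15, 12]_2 code can exist. In particular it is not MDS (MDS requires d = n − k + 1 exactly).
Description: the claimed parameters are [23, 15, 12]_2; such a code would be impossible (violates the Singleton bound).


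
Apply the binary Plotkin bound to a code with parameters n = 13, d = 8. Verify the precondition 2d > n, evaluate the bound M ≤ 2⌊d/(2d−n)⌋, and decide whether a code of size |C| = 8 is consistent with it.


Plotkin bound M ≤ 4; given |C| = 8 > bound (violated).

Check applicability: 2d = 16, n = 13.
2d − n = 3 > 0, so Plotkin applies.
Compute d/(2d−n) = 8/3 ≈ 2.6667.
⌊d/(2d−n)⌋ = 2.
Plotkin bound: M ≤ 2·2 = 4.
Given |C| = 8, check: VIOLATED.
This |C| is above the Plotkin bound, so no binary code with n = 13, d = 8 and 8 codewords exists.


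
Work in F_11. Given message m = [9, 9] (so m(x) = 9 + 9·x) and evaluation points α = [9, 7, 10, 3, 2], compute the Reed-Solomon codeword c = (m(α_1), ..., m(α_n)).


c = [2, 6, 0, 3, 5]

Message polynomial: m(x) = 9 + 9·x (mod 11).
For each evaluation point α_i, compute m(α_i) mod 11:
  α_1 = 9: Horner steps 9 → 2, so m(9) = 2.
  α_2 = 7: Horner steps 9 → 6, so m(7) = 6.
  α_3 = 10: Horner steps 9 → 0, so m(10) = 0.
  α_4 = 3: Horner steps 9 → 3, so m(3) = 3.
  α_5 = 2: Horner steps 9 → 5, so m(2) = 5.
Codeword c = [2, 6, 0, 3, 5] ∈ F_11^5.


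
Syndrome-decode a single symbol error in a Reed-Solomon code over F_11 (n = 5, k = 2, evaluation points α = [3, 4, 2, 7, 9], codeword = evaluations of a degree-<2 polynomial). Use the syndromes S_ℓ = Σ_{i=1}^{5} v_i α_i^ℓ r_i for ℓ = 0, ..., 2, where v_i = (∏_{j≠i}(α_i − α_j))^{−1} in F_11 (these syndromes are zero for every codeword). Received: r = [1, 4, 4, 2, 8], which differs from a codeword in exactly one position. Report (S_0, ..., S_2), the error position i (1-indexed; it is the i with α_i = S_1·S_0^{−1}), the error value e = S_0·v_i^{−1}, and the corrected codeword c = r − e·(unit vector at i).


S = (7, 3, 6), error at position 3, error magnitude e = 6, c = [1, 4, 9, 2, 8].

Step 1: column multipliers v_i = (∏_{j≠i}(α_i − α_j))^{−1} mod 11.
  i = 1 (α = 3): (3−4)(3−2)(3−7)(3−9) = (−1)·1·(−4)·(−6) = −24 ≡ 9, so v_1 = 9^{−1} = 5 (mod 11).
  i = 2 (α = 4): (4−3)(4−2)(4−7)(4−9) = 1·2·(−3)·(−5) = 30 ≡ 8, so v_2 = 8^{−1} = 7 (mod 11).
  i = 3 (α = 2): (2−3)(2−4)(2−7)(2−9) = (−1)·(−2)·(−5)·(−7) = 70 ≡ 4, so v_3 = 4^{−1} = 3 (mod 11).
  i = 4 (α = 7): (7−3)(7−4)(7−2)(7−9) = 4·3·5·(−2) = −120 ≡ 1, so v_4 = 1^{−1} = 1 (mod 11).
  i = 5 (α = 9): (9−3)(9−4)(9−2)(9−7) = 6·5·7·2 = 420 ≡ 2, so v_5 = 2^{−1} = 6 (mod 11).
  v = [5, 7, 3, 1, 6].
Step 2: syndromes of r = [1, 4, 4, 2, 8] (all sums mod 11).
  S_0 = Σ v_i r_i = 5·1 + 7·4 + 3·4 + 1·2 + 6·8 = 95 ≡ 7.
  S_1 = Σ v_i α_i r_i = 5·3·1 + 7·4·4 + 3·2·4 + 1·7·2 + 6·9·8 = 597 ≡ 3.
  α_i^2 mod 11 = [9, 5, 4, 5, 4].
  S_2 = Σ v_i α_i^2 r_i = 5·9·1 + 7·5·4 + 3·4·4 + 1·5·2 + 6·4·8 = 435 ≡ 6.
  S = (7, 3, 6) ≠ 0, so r is not a codeword (an error is present).
Step 3: locate the error. For a single error e at position i, S_ℓ = v_i·e·α_i^ℓ, so α_err = S_1/S_0.
  S_0^{−1} = 7^{−1} = 8 (mod 11), so α_err = 3·8 = 24 ≡ 2 = α_3. Error position i = 3.
  Consistency check: S_2/S_1 = 6·4 = 24 ≡ 2 = α_err ✓ (single-error assumption holds).
Step 4: error magnitude e = S_0/v_3 = S_0·∏_{j≠3}(α_3 − α_j) = 7·4 = 28 ≡ 6 (mod 11).
Step 5: correct position 3: c_3 = r_3 − e = 4 − 6 ≡ 9 (mod 11). Hence c = [1, 4, 9, 2, 8].
  Check: interpolating c through the α_i gives m(x) = 3 + 3·x (degree < 2) with m(α_i) = c_i for every i, so c is indeed a codeword.


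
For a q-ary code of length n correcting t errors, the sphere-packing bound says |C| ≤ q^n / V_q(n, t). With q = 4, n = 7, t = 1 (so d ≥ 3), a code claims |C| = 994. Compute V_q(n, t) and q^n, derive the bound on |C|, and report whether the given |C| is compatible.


V_q(n, t) = 22, q^n = 16384, Hamming bound = 744, |C| = 994 > bound (violated).

Step 1: Compute V_q(n, t) = Σ_{j=0}^1 C(n, j) (q−1)^j.
  j = 0: C(7,0)·(3)^0 = 1·1 = 1.
  j = 1: C(7,1)·(3)^1 = 7·3 = 21.
  V_q(n, t) = 1 + 21 = 22.
Step 2: q^n = 4^7 = 16384.
Step 3: Hamming bound ⌊q^n / V_q(n,t)⌋ = ⌊16384/22⌋ = 744.
Step 4: Compare |C| = 994 to 744: violated.
The claimed |C| lies above the Hamming bound, so no 4-ary code of length 7 with d ≥ 3 can have 994 codewords.


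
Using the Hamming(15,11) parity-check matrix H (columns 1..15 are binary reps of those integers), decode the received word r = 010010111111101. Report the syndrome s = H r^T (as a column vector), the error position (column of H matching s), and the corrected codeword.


s = (1, 1, 1, 0)^T, error position = 14, corrected codeword c = 010010111111111

Compute s = H r^T mod 2 one row at a time:
  s_1 = 1 + 1 + 1 + 1 + 1 + 1 + 0 + 1 = 7 ≡ 1 (mod 2).
  s_2 = 0 + 1 + 0 + 1 + 1 + 1 + 0 + 1 = 5 ≡ 1 (mod 2).
  s_3 = 1 + 0 + 0 + 1 + 1 + 1 + 0 + 1 = 5 ≡ 1 (mod 2).
  s_4 = 0 + 0 + 1 + 1 + 1 + 1 + 1 + 1 = 6 ≡ 0 (mod 2).
s = (1, 1, 1, 0)^T — this equals column 14 of H (binary 1110), so error is at position 14.
Correct: flip bit 14 of r = 010010111111101 to get c = 010010111111111.


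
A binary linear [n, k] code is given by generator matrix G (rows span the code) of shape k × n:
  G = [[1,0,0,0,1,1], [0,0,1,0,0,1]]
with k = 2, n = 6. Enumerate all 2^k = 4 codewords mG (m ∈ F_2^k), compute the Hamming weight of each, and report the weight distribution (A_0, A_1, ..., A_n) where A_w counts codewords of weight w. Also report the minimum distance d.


Weight distribution: A_0 = 1, A_2 = 1, A_3 = 2. Minimum distance d = 2.

Enumerate all 2^2 = 4 messages m ∈ F_2^2.
For each, compute codeword c = mG in F_2^6, then tally its weight.
  m = 00 → c = 000000, weight = 0.
  m = 10 → c = 100011, weight = 3.
  m = 01 → c = 001001, weight = 2.
  m = 11 → c = 101010, weight = 3.
Tally weights:
  weight 0: 1 codewords.
  weight 2: 1 codewords.
  weight 3: 2 codewords.
Minimum distance d = smallest w > 0 with A_w > 0 = 2.
Sanity: Σ A_w = 4 = 2^2 = 4 ✓.


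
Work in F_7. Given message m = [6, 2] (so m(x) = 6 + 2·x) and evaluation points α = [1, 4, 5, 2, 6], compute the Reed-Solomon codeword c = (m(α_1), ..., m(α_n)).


c = [1, 0, 2, 3, 4]

Message polynomial: m(x) = 6 + 2·x (mod 7).
For each evaluation point α_i, compute m(α_i) mod 7:
  α_1 = 1: Horner steps 2 → 1, so m(1) = 1.
  α_2 = 4: Horner steps 2 → 0, so m(4) = 0.
  α_3 = 5: Horner steps 2 → 2, so m(5) = 2.
  α_4 = 2: Horner steps 2 → 3, so m(2) = 3.
  α_5 = 6: Horner steps 2 → 4, so m(6) = 4.
Codeword c = [1, 0, 2, 3, 4] ∈ F_7^5.


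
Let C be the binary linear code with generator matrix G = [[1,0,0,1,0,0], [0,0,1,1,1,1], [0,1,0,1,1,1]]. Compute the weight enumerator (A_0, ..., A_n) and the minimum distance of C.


Weight distribution: A_0 = 1, A_2 = 2, A_4 = 5. Minimum distance d = 2.

Enumerate all 2^3 = 8 messages m ∈ F_2^3.
For each, compute codeword c = mG in F_2^6, then tally its weight.
  m = 000 → c = 000000, weight = 0.
  m = 100 → c = 100100, weight = 2.
  m = 010 → c = 001111, weight = 4.
  m = 110 → c = 101011, weight = 4.
  m = 001 → c = 010111, weight = 4.
  m = 101 → c = 110011, weight = 4.
  m = 011 → c = 011000, weight = 2.
  m = 111 → c = 111100, weight = 4.
Tally weights:
  weight 0: 1 codewords.
  weight 2: 2 codewords.
  weight 4: 5 codewords.
Minimum distance d = smallest w > 0 with A_w > 0 = 2.
Sanity: Σ A_w = 8 = 2^3 = 8 ✓.


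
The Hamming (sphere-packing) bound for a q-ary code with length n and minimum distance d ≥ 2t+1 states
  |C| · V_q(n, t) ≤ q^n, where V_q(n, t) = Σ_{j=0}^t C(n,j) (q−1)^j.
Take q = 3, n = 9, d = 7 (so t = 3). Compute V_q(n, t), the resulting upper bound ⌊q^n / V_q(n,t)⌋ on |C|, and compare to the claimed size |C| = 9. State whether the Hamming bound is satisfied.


V_q(n, t) = 835, q^n = 19683, Hamming bound = 23, |C| = 9 ≤ bound (satisfied).

Step 1: Compute V_q(n, t) = Σ_{j=0}^3 C(n, j) (q−1)^j.
  j = 0: C(9,0)·(2)^0 = 1·1 = 1.
  j = 1: C(9,1)·(2)^1 = 9·2 = 18.
  j = 2: C(9,2)·(2)^2 = 36·4 = 144.
  j = 3: C(9,3)·(2)^3 = 84·8 = 672.
  V_q(n, t) = 1 + 18 + 144 + 672 = 835.
Step 2: q^n = 3^9 = 19683.
Step 3: Hamming bound ⌊q^n / V_q(n,t)⌋ = ⌊19683/835⌋ = 23.
Step 4: Compare |C| = 9 to 23: satisfied.
The claimed |C| lies below the Hamming bound.


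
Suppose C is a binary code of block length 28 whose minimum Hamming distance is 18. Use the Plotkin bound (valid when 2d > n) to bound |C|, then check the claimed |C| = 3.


Plotkin bound M ≤ 4; given |C| = 3 ≤ bound (satisfied).

Check applicability: 2d = 36, n = 28.
2d − n = 8 > 0, so Plotkin applies.
Compute d/(2d−n) = 18/8 ≈ 2.2500.
⌊d/(2d−n)⌋ = 2.
Plotkin bound: M ≤ 2·2 = 4.
Given |C| = 3, check: satisfied.
This |C| is below the Plotkin bound.


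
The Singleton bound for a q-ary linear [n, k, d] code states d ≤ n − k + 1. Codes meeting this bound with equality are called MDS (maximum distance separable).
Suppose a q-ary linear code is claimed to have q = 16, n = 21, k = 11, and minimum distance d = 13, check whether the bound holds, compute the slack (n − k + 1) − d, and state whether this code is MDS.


Singleton RHS = n − k + 1 = 11, slack = -2, bound violated (no such code; not MDS).

Singleton bound: d ≤ n − k + 1.
Here n = 21, k = 11, so n − k + 1 = 11.
Given d = 13, check d ≤ 11: NO.
Slack = (n − k + 1) − d = -2.
The slack is negative: d = 13 exceeds n − k + 1 = 11 by 2, so the Singleton bound is violated and no linear [21, 11, 13]_16 code can exist. In particular it is not MDS (MDS requires d = n − k + 1 exactly).
Description: the claimed parameters are [21, 11, 13]_16; such a code would be impossible (violates the Singleton bound).


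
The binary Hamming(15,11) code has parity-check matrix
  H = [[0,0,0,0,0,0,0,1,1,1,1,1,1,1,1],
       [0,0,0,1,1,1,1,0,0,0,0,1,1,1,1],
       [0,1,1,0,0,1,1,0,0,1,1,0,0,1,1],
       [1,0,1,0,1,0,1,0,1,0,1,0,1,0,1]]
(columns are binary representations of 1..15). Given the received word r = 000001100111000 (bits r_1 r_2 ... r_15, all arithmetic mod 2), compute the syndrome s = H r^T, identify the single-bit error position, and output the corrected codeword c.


s = (1, 1, 0, 0)^T, error position = 12, corrected codeword c = 000001100110000

Compute s = H r^T mod 2 one row at a time:
  s_1 = 0 + 0 + 1 + 1 + 1 + 0 + 0 + 0 = 3 ≡ 1 (mod 2).
  s_2 = 0 + 0 + 1 + 1 + 1 + 0 + 0 + 0 = 3 ≡ 1 (mod 2).
  s_3 = 0 + 0 + 1 + 1 + 1 + 1 + 0 + 0 = 4 ≡ 0 (mod 2).
  s_4 = 0 + 0 + 0 + 1 + 0 + 1 + 0 + 0 = 2 ≡ 0 (mod 2).
s = (1, 1, 0, 0)^T — this equals column 12 of H (binary 1100), so error is at position 12.
Correct: flip bit 12 of r = 000001100111000 to get c = 000001100110000.


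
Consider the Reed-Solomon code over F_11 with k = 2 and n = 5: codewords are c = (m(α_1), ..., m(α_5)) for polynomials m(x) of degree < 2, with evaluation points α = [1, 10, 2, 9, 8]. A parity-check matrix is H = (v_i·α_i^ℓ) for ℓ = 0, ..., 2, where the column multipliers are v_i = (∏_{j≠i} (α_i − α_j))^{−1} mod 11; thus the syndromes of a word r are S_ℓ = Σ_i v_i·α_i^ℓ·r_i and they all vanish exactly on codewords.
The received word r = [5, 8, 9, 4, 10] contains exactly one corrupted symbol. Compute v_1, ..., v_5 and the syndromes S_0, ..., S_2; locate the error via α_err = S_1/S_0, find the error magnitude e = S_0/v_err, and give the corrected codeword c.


S = (3, 2, 5), error at position 5, error magnitude e = 10, c = [5, 8, 9, 4, 0].

Step 1: column multipliers v_i = (∏_{j≠i}(α_i − α_j))^{−1} mod 11.
  i = 1 (α = 1): (1−10)(1−2)(1−9)(1−8) = (−9)·(−1)·(−8)·(−7) = 504 ≡ 9, so v_1 = 9^{−1} = 5 (mod 11).
  i = 2 (α = 10): (10−1)(10−2)(10−9)(10−8) = 9·8·1·2 = 144 ≡ 1, so v_2 = 1^{−1} = 1 (mod 11).
  i = 3 (α = 2): (2−1)(2−10)(2−9)(2−8) = 1·(−8)·(−7)·(−6) = −336 ≡ 5, so v_3 = 5^{−1} = 9 (mod 11).
  i = 4 (α = 9): (9−1)(9−10)(9−2)(9−8) = 8·(−1)·7·1 = −56 ≡ 10, so v_4 = 10^{−1} = 10 (mod 11).
  i = 5 (α = 8): (8−1)(8−10)(8−2)(8−9) = 7·(−2)·6·(−1) = 84 ≡ 7, so v_5 = 7^{−1} = 8 (mod 11).
  v = [5, 1, 9, 10, 8].
Step 2: syndromes of r = [5, 8, 9, 4, 10] (all sums mod 11).
  S_0 = Σ v_i r_i = 5·5 + 1·8 + 9·9 + 10·4 + 8·10 = 234 ≡ 3.
  S_1 = Σ v_i α_i r_i = 5·1·5 + 1·10·8 + 9·2·9 + 10·9·4 + 8·8·10 = 1267 ≡ 2.
  α_i^2 mod 11 = [1, 1, 4, 4, 9].
  S_2 = Σ v_i α_i^2 r_i = 5·1·5 + 1·1·8 + 9·4·9 + 10·4·4 + 8·9·10 = 1237 ≡ 5.
  S = (3, 2, 5) ≠ 0, so r is not a codeword (an error is present).
Step 3: locate the error. For a single error e at position i, S_ℓ = v_i·e·α_i^ℓ, so α_err = S_1/S_0.
  S_0^{−1} = 3^{−1} = 4 (mod 11), so α_err = 2·4 = 8 ≡ 8 = α_5. Error position i = 5.
  Consistency check: S_2/S_1 = 5·6 = 30 ≡ 8 = α_err ✓ (single-error assumption holds).
Step 4: error magnitude e = S_0/v_5 = S_0·∏_{j≠5}(α_5 − α_j) = 3·7 = 21 ≡ 10 (mod 11).
Step 5: correct position 5: c_5 = r_5 − e = 10 − 10 ≡ 0 (mod 11). Hence c = [5, 8, 9, 4, 0].
  Check: interpolating c through the α_i gives m(x) = 1 + 4·x (degree < 2) with m(α_i) = c_i for every i, so c is indeed a codeword.


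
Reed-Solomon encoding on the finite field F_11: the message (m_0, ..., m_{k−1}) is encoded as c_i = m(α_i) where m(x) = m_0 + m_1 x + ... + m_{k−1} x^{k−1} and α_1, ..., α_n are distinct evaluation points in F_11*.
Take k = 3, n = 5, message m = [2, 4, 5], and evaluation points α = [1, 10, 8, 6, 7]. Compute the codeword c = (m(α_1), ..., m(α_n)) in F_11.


c = [0, 3, 2, 8, 0]

Message polynomial: m(x) = 2 + 4·x + 5·x^2 (mod 11).
For each evaluation point α_i, compute m(α_i) mod 11:
  α_1 = 1: Horner steps 5 → 9 → 0, so m(1) = 0.
  α_2 = 10: Horner steps 5 → 10 → 3, so m(10) = 3.
  α_3 = 8: Horner steps 5 → 0 → 2, so m(8) = 2.
  α_4 = 6: Horner steps 5 → 1 → 8, so m(6) = 8.
  α_5 = 7: Horner steps 5 → 6 → 0, so m(7) = 0.
Codeword c = [0, 3, 2, 8, 0] ∈ F_11^5.


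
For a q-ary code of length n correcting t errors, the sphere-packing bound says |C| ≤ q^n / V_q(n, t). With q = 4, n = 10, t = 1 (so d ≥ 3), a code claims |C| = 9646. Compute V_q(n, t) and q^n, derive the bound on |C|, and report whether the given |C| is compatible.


V_q(n, t) = 31, q^n = 1048576, Hamming bound = 33825, |C| = 9646 ≤ bound (satisfied).

Step 1: Compute V_q(n, t) = Σ_{j=0}^1 C(n, j) (q−1)^j.
  j = 0: C(10,0)·(3)^0 = 1·1 = 1.
  j = 1: C(10,1)·(3)^1 = 10·3 = 30.
  V_q(n, t) = 1 + 30 = 31.
Step 2: q^n = 4^10 = 1048576.
Step 3: Hamming bound ⌊q^n / V_q(n,t)⌋ = ⌊1048576/31⌋ = 33825.
Step 4: Compare |C| = 9646 to 33825: satisfied.
The claimed |C| lies below the Hamming bound.


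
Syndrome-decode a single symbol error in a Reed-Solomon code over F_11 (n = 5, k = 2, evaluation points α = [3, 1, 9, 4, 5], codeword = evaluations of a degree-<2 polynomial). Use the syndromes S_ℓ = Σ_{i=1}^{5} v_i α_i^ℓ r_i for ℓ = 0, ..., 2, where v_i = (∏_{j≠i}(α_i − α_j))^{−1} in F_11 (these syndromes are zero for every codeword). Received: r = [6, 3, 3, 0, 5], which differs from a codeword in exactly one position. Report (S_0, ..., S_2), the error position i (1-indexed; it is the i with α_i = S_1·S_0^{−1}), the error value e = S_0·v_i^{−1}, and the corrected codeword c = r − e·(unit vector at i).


S = (8, 8, 8), error at position 2, error magnitude e = 7, c = [6, 7, 3, 0, 5].

Step 1: column multipliers v_i = (∏_{j≠i}(α_i − α_j))^{−1} mod 11.
  i = 1 (α = 3): (3−1)(3−9)(3−4)(3−5) = 2·(−6)·(−1)·(−2) = −24 ≡ 9, so v_1 = 9^{−1} = 5 (mod 11).
  i = 2 (α = 1): (1−3)(1−9)(1−4)(1−5) = (−2)·(−8)·(−3)·(−4) = 192 ≡ 5, so v_2 = 5^{−1} = 9 (mod 11).
  i = 3 (α = 9): (9−3)(9−1)(9−4)(9−5) = 6·8·5·4 = 960 ≡ 3, so v_3 = 3^{−1} = 4 (mod 11).
  i = 4 (α = 4): (4−3)(4−1)(4−9)(4−5) = 1·3·(−5)·(−1) = 15 ≡ 4, so v_4 = 4^{−1} = 3 (mod 11).
  i = 5 (α = 5): (5−3)(5−1)(5−9)(5−4) = 2·4·(−4)·1 = −32 ≡ 1, so v_5 = 1^{−1} = 1 (mod 11).
  v = [5, 9, 4, 3, 1].
Step 2: syndromes of r = [6, 3, 3, 0, 5] (all sums mod 11).
  S_0 = Σ v_i r_i = 5·6 + 9·3 + 4·3 + 3·0 + 1·5 = 74 ≡ 8.
  S_1 = Σ v_i α_i r_i = 5·3·6 + 9·1·3 + 4·9·3 + 3·4·0 + 1·5·5 = 250 ≡ 8.
  α_i^2 mod 11 = [9, 1, 4, 5, 3].
  S_2 = Σ v_i α_i^2 r_i = 5·9·6 + 9·1·3 + 4·4·3 + 3·5·0 + 1·3·5 = 360 ≡ 8.
  S = (8, 8, 8) ≠ 0, so r is not a codeword (an error is present).
Step 3: locate the error. For a single error e at position i, S_ℓ = v_i·e·α_i^ℓ, so α_err = S_1/S_0.
  S_0^{−1} = 8^{−1} = 7 (mod 11), so α_err = 8·7 = 56 ≡ 1 = α_2. Error position i = 2.
  Consistency check: S_2/S_1 = 8·7 = 56 ≡ 1 = α_err ✓ (single-error assumption holds).
Step 4: error magnitude e = S_0/v_2 = S_0·∏_{j≠2}(α_2 − α_j) = 8·5 = 40 ≡ 7 (mod 11).
Step 5: correct position 2: c_2 = r_2 − e = 3 − 7 ≡ 7 (mod 11). Hence c = [6, 7, 3, 0, 5].
  Check: interpolating c through the α_i gives m(x) = 2 + 5·x (degree < 2) with m(α_i) = c_i for every i, so c is indeed a codeword.


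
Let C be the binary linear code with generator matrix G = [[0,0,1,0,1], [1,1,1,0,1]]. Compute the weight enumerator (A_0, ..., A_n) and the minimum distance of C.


Weight distribution: A_0 = 1, A_2 = 2, A_4 = 1. Minimum distance d = 2.

Enumerate all 2^2 = 4 messages m ∈ F_2^2.
For each, compute codeword c = mG in F_2^5, then tally its weight.
  m = 00 → c = 00000, weight = 0.
  m = 10 → c = 00101, weight = 2.
  m = 01 → c = 11101, weight = 4.
  m = 11 → c = 11000, weight = 2.
Tally weights:
  weight 0: 1 codewords.
  weight 2: 2 codewords.
  weight 4: 1 codewords.
Minimum distance d = smallest w > 0 with A_w > 0 = 2.
Sanity: Σ A_w = 4 = 2^2 = 4 ✓.


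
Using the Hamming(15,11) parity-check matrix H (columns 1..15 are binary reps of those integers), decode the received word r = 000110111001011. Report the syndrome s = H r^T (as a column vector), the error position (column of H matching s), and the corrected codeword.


s = (1, 0, 1, 0)^T, error position = 10, corrected codeword c = 000110111101011

Compute s = H r^T mod 2 one row at a time:
  s_1 = 1 + 1 + 0 + 0 + 1 + 0 + 1 + 1 = 5 ≡ 1 (mod 2).
  s_2 = 1 + 1 + 0 + 1 + 1 + 0 + 1 + 1 = 6 ≡ 0 (mod 2).
  s_3 = 0 + 0 + 0 + 1 + 0 + 0 + 1 + 1 = 3 ≡ 1 (mod 2).
  s_4 = 0 + 0 + 1 + 1 + 1 + 0 + 0 + 1 = 4 ≡ 0 (mod 2).
s = (1, 0, 1, 0)^T — this equals column 10 of H (binary 1010), so error is at position 10.
Correct: flip bit 10 of r = 000110111001011 to get c = 000110111101011.


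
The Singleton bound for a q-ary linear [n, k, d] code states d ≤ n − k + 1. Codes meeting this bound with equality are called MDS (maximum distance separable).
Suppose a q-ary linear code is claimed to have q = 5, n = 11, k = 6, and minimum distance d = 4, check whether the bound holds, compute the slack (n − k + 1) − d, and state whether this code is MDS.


Singleton RHS = n − k + 1 = 6, slack = 2, bound satisfied, not MDS.

Singleton bound: d ≤ n − k + 1.
Here n = 11, k = 6, so n − k + 1 = 6.
Given d = 4, check d ≤ 6: YES.
Slack = (n − k + 1) − d = 2.
The code is NOT MDS (slack = 2 > 0).
Description: the claimed parameters are [11, 6, 4]_5; such a code would be non-MDS.


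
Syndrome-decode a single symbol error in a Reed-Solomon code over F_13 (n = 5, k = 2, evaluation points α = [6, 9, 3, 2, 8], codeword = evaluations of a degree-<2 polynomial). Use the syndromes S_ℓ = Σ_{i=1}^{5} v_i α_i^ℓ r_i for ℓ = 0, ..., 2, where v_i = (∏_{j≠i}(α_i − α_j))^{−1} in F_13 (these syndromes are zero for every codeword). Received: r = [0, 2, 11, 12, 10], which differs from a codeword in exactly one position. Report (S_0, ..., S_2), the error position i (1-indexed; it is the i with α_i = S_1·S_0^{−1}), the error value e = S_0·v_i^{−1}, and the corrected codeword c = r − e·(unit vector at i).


S = (7, 1, 2), error at position 4, error magnitude e = 6, c = [0, 2, 11, 6, 10].

Step 1: column multipliers v_i = (∏_{j≠i}(α_i − α_j))^{−1} mod 13.
  i = 1 (α = 6): (6−9)(6−3)(6−2)(6−8) = (−3)·3·4·(−2) = 72 ≡ 7, so v_1 = 7^{−1} = 2 (mod 13).
  i = 2 (α = 9): (9−6)(9−3)(9−2)(9−8) = 3·6·7·1 = 126 ≡ 9, so v_2 = 9^{−1} = 3 (mod 13).
  i = 3 (α = 3): (3−6)(3−9)(3−2)(3−8) = (−3)·(−6)·1·(−5) = −90 ≡ 1, so v_3 = 1^{−1} = 1 (mod 13).
  i = 4 (α = 2): (2−6)(2−9)(2−3)(2−8) = (−4)·(−7)·(−1)·(−6) = 168 ≡ 12, so v_4 = 12^{−1} = 12 (mod 13).
  i = 5 (α = 8): (8−6)(8−9)(8−3)(8−2) = 2·(−1)·5·6 = −60 ≡ 5, so v_5 = 5^{−1} = 8 (mod 13).
  v = [2, 3, 1, 12, 8].
Step 2: syndromes of r = [0, 2, 11, 12, 10] (all sums mod 13).
  S_0 = Σ v_i r_i = 2·0 + 3·2 + 1·11 + 12·12 + 8·10 = 241 ≡ 7.
  S_1 = Σ v_i α_i r_i = 2·6·0 + 3·9·2 + 1·3·11 + 12·2·12 + 8·8·10 = 1015 ≡ 1.
  α_i^2 mod 13 = [10, 3, 9, 4, 12].
  S_2 = Σ v_i α_i^2 r_i = 2·10·0 + 3·3·2 + 1·9·11 + 12·4·12 + 8·12·10 = 1653 ≡ 2.
  S = (7, 1, 2) ≠ 0, so r is not a codeword (an error is present).
Step 3: locate the error. For a single error e at position i, S_ℓ = v_i·e·α_i^ℓ, so α_err = S_1/S_0.
  S_0^{−1} = 7^{−1} = 2 (mod 13), so α_err = 1·2 = 2 ≡ 2 = α_4. Error position i = 4.
  Consistency check: S_2/S_1 = 2·1 = 2 ≡ 2 = α_err ✓ (single-error assumption holds).
Step 4: error magnitude e = S_0/v_4 = S_0·∏_{j≠4}(α_4 − α_j) = 7·12 = 84 ≡ 6 (mod 13).
Step 5: correct position 4: c_4 = r_4 − e = 12 − 6 ≡ 6 (mod 13). Hence c = [0, 2, 11, 6, 10].
  Check: interpolating c through the α_i gives m(x) = 9 + 5·x (degree < 2) with m(α_i) = c_i for every i, so c is indeed a codeword.


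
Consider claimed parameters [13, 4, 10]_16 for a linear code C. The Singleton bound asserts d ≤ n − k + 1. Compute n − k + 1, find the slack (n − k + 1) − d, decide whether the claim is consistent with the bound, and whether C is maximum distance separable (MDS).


Singleton RHS = n − k + 1 = 10, slack = 0, bound satisfied, MDS.

Singleton bound: d ≤ n − k + 1.
Here n = 13, k = 4, so n − k + 1 = 10.
Given d = 10, check d ≤ 10: YES.
Slack = (n − k + 1) − d = 0.
The code is MDS (slack = 0).
Description: the claimed parameters are [13, 4, 10]_16; such a code would be MDS (meets Singleton bound).


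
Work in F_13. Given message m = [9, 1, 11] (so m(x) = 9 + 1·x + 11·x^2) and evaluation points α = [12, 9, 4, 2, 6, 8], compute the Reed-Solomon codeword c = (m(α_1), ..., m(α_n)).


c = [6, 12, 7, 3, 8, 6]

Message polynomial: m(x) = 9 + 1·x + 11·x^2 (mod 13).
For each evaluation point α_i, compute m(α_i) mod 13:
  α_1 = 12: Horner steps 11 → 3 → 6, so m(12) = 6.
  α_2 = 9: Horner steps 11 → 9 → 12, so m(9) = 12.
  α_3 = 4: Horner steps 11 → 6 → 7, so m(4) = 7.
  α_4 = 2: Horner steps 11 → 10 → 3, so m(2) = 3.
  α_5 = 6: Horner steps 11 → 2 → 8, so m(6) = 8.
  α_6 = 8: Horner steps 11 → 11 → 6, so m(8) = 6.
Codeword c = [6, 12, 7, 3, 8, 6] ∈ F_13^6.


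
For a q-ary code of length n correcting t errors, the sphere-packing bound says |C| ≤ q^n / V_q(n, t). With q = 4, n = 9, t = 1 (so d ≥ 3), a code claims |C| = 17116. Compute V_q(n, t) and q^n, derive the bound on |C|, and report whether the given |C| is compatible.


V_q(n, t) = 28, q^n = 262144, Hamming bound = 9362, |C| = 17116 > bound (violated).

Step 1: Compute V_q(n, t) = Σ_{j=0}^1 C(n, j) (q−1)^j.
  j = 0: C(9,0)·(3)^0 = 1·1 = 1.
  j = 1: C(9,1)·(3)^1 = 9·3 = 27.
  V_q(n, t) = 1 + 27 = 28.
Step 2: q^n = 4^9 = 262144.
Step 3: Hamming bound ⌊q^n / V_q(n,t)⌋ = ⌊262144/28⌋ = 9362.
Step 4: Compare |C| = 17116 to 9362: violated.
The claimed |C| lies above the Hamming bound, so no 4-ary code of length 9 with d ≥ 3 can have 17116 codewords.


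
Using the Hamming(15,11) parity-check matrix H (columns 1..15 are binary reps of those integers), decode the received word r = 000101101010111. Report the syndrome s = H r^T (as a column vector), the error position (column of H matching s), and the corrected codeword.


s = (1, 0, 1, 1)^T, error position = 11, corrected codeword c = 000101101000111

Compute s = H r^T mod 2 one row at a time:
  s_1 = 0 + 1 + 0 + 1 + 0 + 1 + 1 + 1 = 5 ≡ 1 (mod 2).
  s_2 = 1 + 0 + 1 + 1 + 0 + 1 + 1 + 1 = 6 ≡ 0 (mod 2).
  s_3 = 0 + 0 + 1 + 1 + 0 + 1 + 1 + 1 = 5 ≡ 1 (mod 2).
  s_4 = 0 + 0 + 0 + 1 + 1 + 1 + 1 + 1 = 5 ≡ 1 (mod 2).
s = (1, 0, 1, 1)^T — this equals column 11 of H (binary 1011), so error is at position 11.
Correct: flip bit 11 of r = 000101101010111 to get c = 000101101000111.


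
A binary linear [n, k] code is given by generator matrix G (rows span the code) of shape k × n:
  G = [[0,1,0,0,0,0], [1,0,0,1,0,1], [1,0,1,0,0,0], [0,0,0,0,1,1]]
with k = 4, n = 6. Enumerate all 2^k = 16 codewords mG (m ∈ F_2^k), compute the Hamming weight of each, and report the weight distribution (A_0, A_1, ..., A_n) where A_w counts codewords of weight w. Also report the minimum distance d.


Weight distribution: A_0 = 1, A_1 = 1, A_2 = 2, A_3 = 6, A_4 = 5, A_5 = 1. Minimum distance d = 1.

Enumerate all 2^4 = 16 messages m ∈ F_2^4.
For each, compute codeword c = mG in F_2^6, then tally its weight.
  m = 0000 → c = 000000, weight = 0.
  m = 1000 → c = 010000, weight = 1.
  m = 0100 → c = 100101, weight = 3.
  m = 1100 → c = 110101, weight = 4.
  m = 0010 → c = 101000, weight = 2.
  m = 1010 → c = 111000, weight = 3.
  m = 0110 → c = 001101, weight = 3.
  m = 1110 → c = 011101, weight = 4.
  m = 0001 → c = 000011, weight = 2.
  m = 1001 → c = 010011, weight = 3.
  m = 0101 → c = 100110, weight = 3.
  m = 1101 → c = 110110, weight = 4.
  m = 0011 → c = 101011, weight = 4.
  m = 1011 → c = 111011, weight = 5.
  m = 0111 → c = 001110, weight = 3.
  m = 1111 → c = 011110, weight = 4.
Tally weights:
  weight 0: 1 codewords.
  weight 1: 1 codewords.
  weight 2: 2 codewords.
  weight 3: 6 codewords.
  weight 4: 5 codewords.
  weight 5: 1 codewords.
Minimum distance d = smallest w > 0 with A_w > 0 = 1.
Sanity: Σ A_w = 16 = 2^4 = 16 ✓.


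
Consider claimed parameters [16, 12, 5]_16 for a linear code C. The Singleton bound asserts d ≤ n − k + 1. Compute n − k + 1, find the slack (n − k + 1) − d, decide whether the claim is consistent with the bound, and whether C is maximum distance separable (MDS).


Singleton RHS = n − k + 1 = 5, slack = 0, bound satisfied, MDS.

Singleton bound: d ≤ n − k + 1.
Here n = 16, k = 12, so n − k + 1 = 5.
Given d = 5, check d ≤ 5: YES.
Slack = (n − k + 1) − d = 0.
The code is MDS (slack = 0).
Description: the claimed parameters are [16, 12, 5]_16; such a code would be MDS (meets Singleton bound).


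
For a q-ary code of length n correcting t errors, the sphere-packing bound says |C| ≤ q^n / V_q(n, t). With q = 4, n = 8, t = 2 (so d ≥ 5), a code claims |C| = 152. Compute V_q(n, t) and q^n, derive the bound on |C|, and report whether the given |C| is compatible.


V_q(n, t) = 277, q^n = 65536, Hamming bound = 236, |C| = 152 ≤ bound (satisfied).

Step 1: Compute V_q(n, t) = Σ_{j=0}^2 C(n, j) (q−1)^j.
  j = 0: C(8,0)·(3)^0 = 1·1 = 1.
  j = 1: C(8,1)·(3)^1 = 8·3 = 24.
  j = 2: C(8,2)·(3)^2 = 28·9 = 252.
  V_q(n, t) = 1 + 24 + 252 = 277.
Step 2: q^n = 4^8 = 65536.
Step 3: Hamming bound ⌊q^n / V_q(n,t)⌋ = ⌊65536/277⌋ = 236.
Step 4: Compare |C| = 152 to 236: satisfied.
The claimed |C| lies below the Hamming bound.


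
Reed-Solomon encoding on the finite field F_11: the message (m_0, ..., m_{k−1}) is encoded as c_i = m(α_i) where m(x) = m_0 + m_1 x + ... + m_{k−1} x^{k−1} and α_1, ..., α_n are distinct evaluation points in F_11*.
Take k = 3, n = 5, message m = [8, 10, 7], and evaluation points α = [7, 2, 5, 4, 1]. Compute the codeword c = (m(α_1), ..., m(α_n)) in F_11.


c = [3, 1, 2, 6, 3]

Message polynomial: m(x) = 8 + 10·x + 7·x^2 (mod 11).
For each evaluation point α_i, compute m(α_i) mod 11:
  α_1 = 7: Horner steps 7 → 4 → 3, so m(7) = 3.
  α_2 = 2: Horner steps 7 → 2 → 1, so m(2) = 1.
  α_3 = 5: Horner steps 7 → 1 → 2, so m(5) = 2.
  α_4 = 4: Horner steps 7 → 5 → 6, so m(4) = 6.
  α_5 = 1: Horner steps 7 → 6 → 3, so m(1) = 3.
Codeword c = [3, 1, 2, 6, 3] ∈ F_11^5.


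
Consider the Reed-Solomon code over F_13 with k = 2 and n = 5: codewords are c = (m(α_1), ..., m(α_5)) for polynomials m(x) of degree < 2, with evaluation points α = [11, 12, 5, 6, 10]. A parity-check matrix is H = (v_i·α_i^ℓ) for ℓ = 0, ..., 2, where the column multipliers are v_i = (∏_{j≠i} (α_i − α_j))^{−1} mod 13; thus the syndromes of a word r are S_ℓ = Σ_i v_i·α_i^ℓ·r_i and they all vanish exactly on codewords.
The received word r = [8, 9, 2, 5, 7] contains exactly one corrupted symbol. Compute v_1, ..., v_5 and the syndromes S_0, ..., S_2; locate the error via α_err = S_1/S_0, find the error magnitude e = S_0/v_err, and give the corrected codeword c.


S = (8, 9, 2), error at position 4, error magnitude e = 2, c = [8, 9, 2, 3, 7].

Step 1: column multipliers v_i = (∏_{j≠i}(α_i − α_j))^{−1} mod 13.
  i = 1 (α = 11): (11−12)(11−5)(11−6)(11−10) = (−1)·6·5·1 = −30 ≡ 9, so v_1 = 9^{−1} = 3 (mod 13).
  i = 2 (α = 12): (12−11)(12−5)(12−6)(12−10) = 1·7·6·2 = 84 ≡ 6, so v_2 = 6^{−1} = 11 (mod 13).
  i = 3 (α = 5): (5−11)(5−12)(5−6)(5−10) = (−6)·(−7)·(−1)·(−5) = 210 ≡ 2, so v_3 = 2^{−1} = 7 (mod 13).
  i = 4 (α = 6): (6−11)(6−12)(6−5)(6−10) = (−5)·(−6)·1·(−4) = −120 ≡ 10, so v_4 = 10^{−1} = 4 (mod 13).
  i = 5 (α = 10): (10−11)(10−12)(10−5)(10−6) = (−1)·(−2)·5·4 = 40 ≡ 1, so v_5 = 1^{−1} = 1 (mod 13).
  v = [3, 11, 7, 4, 1].
Step 2: syndromes of r = [8, 9, 2, 5, 7] (all sums mod 13).
  S_0 = Σ v_i r_i = 3·8 + 11·9 + 7·2 + 4·5 + 1·7 = 164 ≡ 8.
  S_1 = Σ v_i α_i r_i = 3·11·8 + 11·12·9 + 7·5·2 + 4·6·5 + 1·10·7 = 1712 ≡ 9.
  α_i^2 mod 13 = [4, 1, 12, 10, 9].
  S_2 = Σ v_i α_i^2 r_i = 3·4·8 + 11·1·9 + 7·12·2 + 4·10·5 + 1·9·7 = 626 ≡ 2.
  S = (8, 9, 2) ≠ 0, so r is not a codeword (an error is present).
Step 3: locate the error. For a single error e at position i, S_ℓ = v_i·e·α_i^ℓ, so α_err = S_1/S_0.
  S_0^{−1} = 8^{−1} = 5 (mod 13), so α_err = 9·5 = 45 ≡ 6 = α_4. Error position i = 4.
  Consistency check: S_2/S_1 = 2·3 = 6 ≡ 6 = α_err ✓ (single-error assumption holds).
Step 4: error magnitude e = S_0/v_4 = S_0·∏_{j≠4}(α_4 − α_j) = 8·10 = 80 ≡ 2 (mod 13).
Step 5: correct position 4: c_4 = r_4 − e = 5 − 2 ≡ 3 (mod 13). Hence c = [8, 9, 2, 3, 7].
  Check: interpolating c through the α_i gives m(x) = 10 + 1·x (degree < 2) with m(α_i) = c_i for every i, so c is indeed a codeword.


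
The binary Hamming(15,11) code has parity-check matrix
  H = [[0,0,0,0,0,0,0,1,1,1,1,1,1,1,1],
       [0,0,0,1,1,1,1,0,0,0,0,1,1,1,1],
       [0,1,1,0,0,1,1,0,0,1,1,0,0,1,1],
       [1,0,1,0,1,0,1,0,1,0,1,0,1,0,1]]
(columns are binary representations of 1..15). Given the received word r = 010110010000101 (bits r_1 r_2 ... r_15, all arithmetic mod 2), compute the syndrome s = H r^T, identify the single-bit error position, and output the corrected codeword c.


s = (1, 0, 0, 1)^T, error position = 9, corrected codeword c = 010110011000101

Compute s = H r^T mod 2 one row at a time:
  s_1 = 1 + 0 + 0 + 0 + 0 + 1 + 0 + 1 = 3 ≡ 1 (mod 2).
  s_2 = 1 + 1 + 0 + 0 + 0 + 1 + 0 + 1 = 4 ≡ 0 (mod 2).
  s_3 = 1 + 0 + 0 + 0 + 0 + 0 + 0 + 1 = 2 ≡ 0 (mod 2).
  s_4 = 0 + 0 + 1 + 0 + 0 + 0 + 1 + 1 = 3 ≡ 1 (mod 2).
s = (1, 0, 0, 1)^T — this equals column 9 of H (binary 1001), so error is at position 9.
Correct: flip bit 9 of r = 010110010000101 to get c = 010110011000101.


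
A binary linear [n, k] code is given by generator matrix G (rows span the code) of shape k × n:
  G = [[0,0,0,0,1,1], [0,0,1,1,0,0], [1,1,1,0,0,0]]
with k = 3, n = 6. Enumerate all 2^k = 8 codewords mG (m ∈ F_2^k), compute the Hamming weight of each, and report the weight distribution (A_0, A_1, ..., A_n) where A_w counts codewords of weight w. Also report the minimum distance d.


Weight distribution: A_0 = 1, A_2 = 2, A_3 = 2, A_4 = 1, A_5 = 2. Minimum distance d = 2.

Enumerate all 2^3 = 8 messages m ∈ F_2^3.
For each, compute codeword c = mG in F_2^6, then tally its weight.
  m = 000 → c = 000000, weight = 0.
  m = 100 → c = 000011, weight = 2.
  m = 010 → c = 001100, weight = 2.
  m = 110 → c = 001111, weight = 4.
  m = 001 → c = 111000, weight = 3.
  m = 101 → c = 111011, weight = 5.
  m = 011 → c = 110100, weight = 3.
  m = 111 → c = 110111, weight = 5.
Tally weights:
  weight 0: 1 codewords.
  weight 2: 2 codewords.
  weight 3: 2 codewords.
  weight 4: 1 codewords.
  weight 5: 2 codewords.
Minimum distance d = smallest w > 0 with A_w > 0 = 2.
Sanity: Σ A_w = 8 = 2^3 = 8 ✓.


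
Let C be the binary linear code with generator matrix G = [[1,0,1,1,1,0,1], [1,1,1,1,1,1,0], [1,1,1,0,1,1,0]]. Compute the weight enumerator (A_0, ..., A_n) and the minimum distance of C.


Weight distribution: A_0 = 1, A_1 = 1, A_3 = 1, A_4 = 2, A_5 = 2, A_6 = 1. Minimum distance d = 1.

Enumerate all 2^3 = 8 messages m ∈ F_2^3.
For each, compute codeword c = mG in F_2^7, then tally its weight.
  m = 000 → c = 0000000, weight = 0.
  m = 100 → c = 1011101, weight = 5.
  m = 010 → c = 1111110, weight = 6.
  m = 110 → c = 0100011, weight = 3.
  m = 001 → c = 1110110, weight = 5.
  m = 101 → c = 0101011, weight = 4.
  m = 011 → c = 0001000, weight = 1.
  m = 111 → c = 1010101, weight = 4.
Tally weights:
  weight 0: 1 codewords.
  weight 1: 1 codewords.
  weight 3: 1 codewords.
  weight 4: 2 codewords.
  weight 5: 2 codewords.
  weight 6: 1 codewords.
Minimum distance d = smallest w > 0 with A_w > 0 = 1.
Sanity: Σ A_w = 8 = 2^3 = 8 ✓.


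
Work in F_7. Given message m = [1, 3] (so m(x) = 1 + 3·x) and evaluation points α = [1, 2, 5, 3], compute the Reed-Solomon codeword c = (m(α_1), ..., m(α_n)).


c = [4, 0, 2, 3]

Message polynomial: m(x) = 1 + 3·x (mod 7).
For each evaluation point α_i, compute m(α_i) mod 7:
  α_1 = 1: Horner steps 3 → 4, so m(1) = 4.
  α_2 = 2: Horner steps 3 → 0, so m(2) = 0.
  α_3 = 5: Horner steps 3 → 2, so m(5) = 2.
  α_4 = 3: Horner steps 3 → 3, so m(3) = 3.
Codeword c = [4, 0, 2, 3] ∈ F_7^4.


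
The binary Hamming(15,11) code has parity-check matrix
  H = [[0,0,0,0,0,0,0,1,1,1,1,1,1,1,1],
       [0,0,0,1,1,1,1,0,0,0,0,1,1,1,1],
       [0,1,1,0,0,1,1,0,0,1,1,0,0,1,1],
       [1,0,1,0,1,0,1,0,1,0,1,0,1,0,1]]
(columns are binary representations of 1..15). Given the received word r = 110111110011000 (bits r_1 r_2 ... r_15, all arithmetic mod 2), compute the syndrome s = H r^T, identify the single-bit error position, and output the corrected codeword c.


s = (1, 1, 0, 0)^T, error position = 12, corrected codeword c = 110111110010000

Compute s = H r^T mod 2 one row at a time:
  s_1 = 1 + 0 + 0 + 1 + 1 + 0 + 0 + 0 = 3 ≡ 1 (mod 2).
  s_2 = 1 + 1 + 1 + 1 + 1 + 0 + 0 + 0 = 5 ≡ 1 (mod 2).
  s_3 = 1 + 0 + 1 + 1 + 0 + 1 + 0 + 0 = 4 ≡ 0 (mod 2).
  s_4 = 1 + 0 + 1 + 1 + 0 + 1 + 0 + 0 = 4 ≡ 0 (mod 2).
s = (1, 1, 0, 0)^T — this equals column 12 of H (binary 1100), so error is at position 12.
Correct: flip bit 12 of r = 110111110011000 to get c = 110111110010000.


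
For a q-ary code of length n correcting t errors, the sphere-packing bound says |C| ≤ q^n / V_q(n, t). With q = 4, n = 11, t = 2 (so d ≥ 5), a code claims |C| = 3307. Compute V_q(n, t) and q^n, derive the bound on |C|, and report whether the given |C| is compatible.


V_q(n, t) = 529, q^n = 4194304, Hamming bound = 7928, |C| = 3307 ≤ bound (satisfied).

Step 1: Compute V_q(n, t) = Σ_{j=0}^2 C(n, j) (q−1)^j.
  j = 0: C(11,0)·(3)^0 = 1·1 = 1.
  j = 1: C(11,1)·(3)^1 = 11·3 = 33.
  j = 2: C(11,2)·(3)^2 = 55·9 = 495.
  V_q(n, t) = 1 + 33 + 495 = 529.
Step 2: q^n = 4^11 = 4194304.
Step 3: Hamming bound ⌊q^n / V_q(n,t)⌋ = ⌊4194304/529⌋ = 7928.
Step 4: Compare |C| = 3307 to 7928: satisfied.
The claimed |C| lies below the Hamming bound.


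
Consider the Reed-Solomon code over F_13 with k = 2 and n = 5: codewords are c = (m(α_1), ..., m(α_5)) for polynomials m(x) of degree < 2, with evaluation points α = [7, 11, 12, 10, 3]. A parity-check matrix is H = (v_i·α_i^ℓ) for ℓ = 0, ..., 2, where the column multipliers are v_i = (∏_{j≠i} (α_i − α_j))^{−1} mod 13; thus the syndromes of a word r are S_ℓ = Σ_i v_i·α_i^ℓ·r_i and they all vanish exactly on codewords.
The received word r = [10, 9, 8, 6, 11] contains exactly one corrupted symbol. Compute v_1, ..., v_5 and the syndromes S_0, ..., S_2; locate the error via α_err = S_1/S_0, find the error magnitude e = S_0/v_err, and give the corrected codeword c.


S = (4, 9, 4), error at position 3, error magnitude e = 9, c = [10, 9, 12, 6, 11].

Step 1: column multipliers v_i = (∏_{j≠i}(α_i − α_j))^{−1} mod 13.
  i = 1 (α = 7): (7−11)(7−12)(7−10)(7−3) = (−4)·(−5)·(−3)·4 = −240 ≡ 7, so v_1 = 7^{−1} = 2 (mod 13).
  i = 2 (α = 11): (11−7)(11−12)(11−10)(11−3) = 4·(−1)·1·8 = −32 ≡ 7, so v_2 = 7^{−1} = 2 (mod 13).
  i = 3 (α = 12): (12−7)(12−11)(12−10)(12−3) = 5·1·2·9 = 90 ≡ 12, so v_3 = 12^{−1} = 12 (mod 13).
  i = 4 (α = 10): (10−7)(10−11)(10−12)(10−3) = 3·(−1)·(−2)·7 = 42 ≡ 3, so v_4 = 3^{−1} = 9 (mod 13).
  i = 5 (α = 3): (3−7)(3−11)(3−12)(3−10) = (−4)·(−8)·(−9)·(−7) = 2016 ≡ 1, so v_5 = 1^{−1} = 1 (mod 13).
  v = [2, 2, 12, 9, 1].
Step 2: syndromes of r = [10, 9, 8, 6, 11] (all sums mod 13).
  S_0 = Σ v_i r_i = 2·10 + 2·9 + 12·8 + 9·6 + 1·11 = 199 ≡ 4.
  S_1 = Σ v_i α_i r_i = 2·7·10 + 2·11·9 + 12·12·8 + 9·10·6 + 1·3·11 = 2063 ≡ 9.
  α_i^2 mod 13 = [10, 4, 1, 9, 9].
  S_2 = Σ v_i α_i^2 r_i = 2·10·10 + 2·4·9 + 12·1·8 + 9·9·6 + 1·9·11 = 953 ≡ 4.
  S = (4, 9, 4) ≠ 0, so r is not a codeword (an error is present).
Step 3: locate the error. For a single error e at position i, S_ℓ = v_i·e·α_i^ℓ, so α_err = S_1/S_0.
  S_0^{−1} = 4^{−1} = 10 (mod 13), so α_err = 9·10 = 90 ≡ 12 = α_3. Error position i = 3.
  Consistency check: S_2/S_1 = 4·3 = 12 ≡ 12 = α_err ✓ (single-error assumption holds).
Step 4: error magnitude e = S_0/v_3 = S_0·∏_{j≠3}(α_3 − α_j) = 4·12 = 48 ≡ 9 (mod 13).
Step 5: correct position 3: c_3 = r_3 − e = 8 − 9 ≡ 12 (mod 13). Hence c = [10, 9, 12, 6, 11].
  Check: interpolating c through the α_i gives m(x) = 2 + 3·x (degree < 2) with m(α_i) = c_i for every i, so c is indeed a codeword.
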